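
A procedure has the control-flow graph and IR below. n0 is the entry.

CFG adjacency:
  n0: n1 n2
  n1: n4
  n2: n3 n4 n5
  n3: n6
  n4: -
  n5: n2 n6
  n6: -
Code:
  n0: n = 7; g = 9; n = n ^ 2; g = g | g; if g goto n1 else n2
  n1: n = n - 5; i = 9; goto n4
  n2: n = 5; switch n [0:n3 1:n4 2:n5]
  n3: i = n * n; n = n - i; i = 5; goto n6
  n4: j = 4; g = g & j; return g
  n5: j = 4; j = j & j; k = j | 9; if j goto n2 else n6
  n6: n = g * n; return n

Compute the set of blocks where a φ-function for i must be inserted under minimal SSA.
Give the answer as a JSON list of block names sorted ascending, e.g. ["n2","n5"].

idom tree: n1←n0 n2←n0 n3←n2 n4←n0 n5←n2 n6←n2
Dom at joins:
  n2: preds {n0,n5}: {n0} ∩ {n0,n2,n5} = {n0}; idom=n0
  n4: preds {n1,n2}: {n0,n1} ∩ {n0,n2} = {n0}; idom=n0
  n6: preds {n3,n5}: {n0,n2,n3} ∩ {n0,n2,n5} = {n0,n2}; idom=n2

DF derivation:
  n2←n0: walk · to n0
  n2←n5: walk n5→n2 to n0
  n4←n1: walk n1 to n0
  n4←n2: walk n2 to n0
  n6←n3: walk n3 to n2
  n6←n5: walk n5 to n2
  n0 → ∅
  n1 → {n4}
  n2 → {n2,n4}
  n3 → {n6}
  n4 → ∅
  n5 → {n2,n6}
  n6 → ∅

φ for i: defs {n1,n3}
  DF⁺ = {n4,n6}

Answer: ["n4", "n6"]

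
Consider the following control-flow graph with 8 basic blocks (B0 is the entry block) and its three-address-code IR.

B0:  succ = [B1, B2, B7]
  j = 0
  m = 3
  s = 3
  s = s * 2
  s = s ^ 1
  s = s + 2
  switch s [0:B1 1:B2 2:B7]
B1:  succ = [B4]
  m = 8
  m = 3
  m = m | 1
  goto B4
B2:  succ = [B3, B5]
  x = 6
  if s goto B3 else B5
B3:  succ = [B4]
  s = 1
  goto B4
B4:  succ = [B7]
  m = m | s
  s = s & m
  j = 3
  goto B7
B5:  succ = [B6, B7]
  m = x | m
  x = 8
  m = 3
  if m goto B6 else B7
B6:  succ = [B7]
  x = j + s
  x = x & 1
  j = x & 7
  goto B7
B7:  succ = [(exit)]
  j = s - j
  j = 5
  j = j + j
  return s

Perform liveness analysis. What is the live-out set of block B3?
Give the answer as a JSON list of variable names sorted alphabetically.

Answer: ["m", "s"]

Analysis:
def/use:
  B0: {j,m,s} / ∅
  B1: {m} / ∅
  B2: {x} / {s}
  B3: {s} / ∅
  B4: {j,m,s} / {m,s}
  B5: {m,x} / {m,x}
  B6: {j,x} / {j,s}
  B7: {j} / {j,s}

Liveness:
  B0: in=∅ out={j,m,s}
  B1: in={s} out={m,s}
  B2: in={j,m,s} out={j,m,s,x}
  B3: in={m} out={m,s}
  B4: in={m,s} out={j,s}
  B5: in={j,m,s,x} out={j,s}
  B6: in={j,s} out={j,s}
  B7: in={j,s} out=∅

live-out(B3) = ["m", "s"]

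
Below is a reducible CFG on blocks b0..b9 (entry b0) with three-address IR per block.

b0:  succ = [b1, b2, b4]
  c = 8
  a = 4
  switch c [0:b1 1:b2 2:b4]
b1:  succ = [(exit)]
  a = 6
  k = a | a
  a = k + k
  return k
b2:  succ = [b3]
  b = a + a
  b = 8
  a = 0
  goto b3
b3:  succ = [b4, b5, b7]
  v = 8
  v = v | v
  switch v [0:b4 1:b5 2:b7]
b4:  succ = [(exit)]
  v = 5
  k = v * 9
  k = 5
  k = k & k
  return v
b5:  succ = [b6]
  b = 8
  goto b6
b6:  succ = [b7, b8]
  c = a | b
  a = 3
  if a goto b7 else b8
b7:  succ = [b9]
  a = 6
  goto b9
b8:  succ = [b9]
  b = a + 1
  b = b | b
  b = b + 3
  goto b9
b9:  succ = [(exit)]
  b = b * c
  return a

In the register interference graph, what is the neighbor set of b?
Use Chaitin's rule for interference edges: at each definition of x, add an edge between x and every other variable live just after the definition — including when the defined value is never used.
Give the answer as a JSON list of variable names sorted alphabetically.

Answer: ["a", "c", "v"]

Working:
Block summaries:
  b0: def={a,c} ue=∅
  b1: def={a,k} ue=∅
  b2: def={a,b} ue={a}
  b3: def={v} ue=∅
  b4: def={k,v} ue=∅
  b5: def={b} ue=∅
  b6: def={a,c} ue={a,b}
  b7: def={a} ue=∅
  b8: def={b} ue={a}
  b9: def={b} ue={a,b,c}

Liveness:
  b0 li=∅ lo={a,c}
  b1 li=∅ lo=∅
  b2 li={a,c} lo={a,b,c}
  b3 li={a,b,c} lo={a,b,c}
  b4 li=∅ lo=∅
  b5 li={a} lo={a,b}
  b6 li={a,b} lo={a,b,c}
  b7 li={b,c} lo={a,b,c}
  b8 li={a,c} lo={a,b,c}
  b9 li={a,b,c} lo=∅

Interference:
  a — {b,c,k,v}
  b — {a,c,v}
  c — {a,b,v}
  k — {a,v}
  v — {a,b,c,k}

N(b) = ["a", "c", "v"]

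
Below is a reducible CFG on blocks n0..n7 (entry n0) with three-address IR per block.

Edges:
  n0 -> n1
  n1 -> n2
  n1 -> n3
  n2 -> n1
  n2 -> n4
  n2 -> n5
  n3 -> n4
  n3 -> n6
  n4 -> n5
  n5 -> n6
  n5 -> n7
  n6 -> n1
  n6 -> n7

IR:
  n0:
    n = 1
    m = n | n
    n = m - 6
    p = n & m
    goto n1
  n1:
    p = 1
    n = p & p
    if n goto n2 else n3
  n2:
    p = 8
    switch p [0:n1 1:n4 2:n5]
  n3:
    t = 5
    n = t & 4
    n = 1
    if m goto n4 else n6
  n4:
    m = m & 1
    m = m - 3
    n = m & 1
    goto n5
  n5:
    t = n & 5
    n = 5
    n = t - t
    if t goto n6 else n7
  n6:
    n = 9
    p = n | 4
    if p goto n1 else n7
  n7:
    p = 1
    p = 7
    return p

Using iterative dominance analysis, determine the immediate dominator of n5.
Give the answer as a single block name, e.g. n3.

Answer: n1

Working:
idom tree: n1←n0 n2←n1 n3←n1 n4←n1 n5←n1 n6←n1 n7←n1
Dom∩ at merges:
  n1: preds {n0,n2,n6}: {n0} ∩ {n0,n1,n2} ∩ {n0,n1,n6} = {n0}; idom=n0
  n4: preds {n2,n3}: {n0,n1,n2} ∩ {n0,n1,n3} = {n0,n1}; idom=n1
  n5: preds {n2,n4}: {n0,n1,n2} ∩ {n0,n1,n4} = {n0,n1}; idom=n1
  n6: preds {n3,n5}: {n0,n1,n3} ∩ {n0,n1,n5} = {n0,n1}; idom=n1
  n7: preds {n5,n6}: {n0,n1,n5} ∩ {n0,n1,n6} = {n0,n1}; idom=n1

idom(n5) = n1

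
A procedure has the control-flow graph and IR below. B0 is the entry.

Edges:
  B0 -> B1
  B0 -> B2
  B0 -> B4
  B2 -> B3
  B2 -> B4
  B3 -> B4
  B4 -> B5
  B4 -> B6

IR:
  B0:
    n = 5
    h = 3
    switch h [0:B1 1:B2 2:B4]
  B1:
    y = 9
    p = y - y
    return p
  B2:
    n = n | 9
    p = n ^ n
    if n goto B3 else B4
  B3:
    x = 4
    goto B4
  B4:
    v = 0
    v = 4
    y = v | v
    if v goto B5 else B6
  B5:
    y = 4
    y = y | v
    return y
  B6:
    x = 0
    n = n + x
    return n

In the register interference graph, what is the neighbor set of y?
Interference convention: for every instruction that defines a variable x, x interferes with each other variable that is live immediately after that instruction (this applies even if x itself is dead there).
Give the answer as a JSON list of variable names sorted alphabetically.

def/use:
  B0: def={h,n} ue=∅
  B1: def={p,y} ue=∅
  B2: def={n,p} ue={n}
  B3: def={x} ue=∅
  B4: def={v,y} ue=∅
  B5: def={y} ue={v}
  B6: def={n,x} ue={n}

Live sets:
  B0 li=∅ lo={n}
  B1 li=∅ lo=∅
  B2 li={n} lo={n}
  B3 li={n} lo={n}
  B4 li={n} lo={n,v}
  B5 li={v} lo=∅
  B6 li={n} lo=∅

Interference:
  h: {n}
  n: {h,p,v,x,y}
  p: {n}
  v: {n,y}
  x: {n}
  y: {n,v}

N(y) = ["n", "v"]

Answer: ["n", "v"]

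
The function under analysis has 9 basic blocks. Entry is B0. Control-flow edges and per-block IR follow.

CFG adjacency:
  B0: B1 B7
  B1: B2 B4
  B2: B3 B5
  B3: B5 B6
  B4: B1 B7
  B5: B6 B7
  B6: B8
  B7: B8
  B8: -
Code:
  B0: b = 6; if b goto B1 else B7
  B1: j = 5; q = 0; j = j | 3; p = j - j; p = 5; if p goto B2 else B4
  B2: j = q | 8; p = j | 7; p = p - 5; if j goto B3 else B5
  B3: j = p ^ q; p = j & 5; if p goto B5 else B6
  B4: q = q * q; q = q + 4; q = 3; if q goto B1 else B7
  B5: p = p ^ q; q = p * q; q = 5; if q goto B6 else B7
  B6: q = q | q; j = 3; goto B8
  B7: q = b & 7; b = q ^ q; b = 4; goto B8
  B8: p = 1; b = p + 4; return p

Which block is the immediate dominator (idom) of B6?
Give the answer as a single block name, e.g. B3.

Answer: B2

Derivation:
idom tree: B1←B0 B2←B1 B3←B2 B4←B1 B5←B2 B6←B2 B7←B0 B8←B0
Dom at joins:
  B1: preds {B0,B4}: {B0} ∩ {B0,B1,B4} = {B0}; idom=B0
  B5: preds {B2,B3}: {B0,B1,B2} ∩ {B0,B1,B2,B3} = {B0,B1,B2}; idom=B2
  B6: preds {B3,B5}: {B0,B1,B2,B3} ∩ {B0,B1,B2,B5} = {B0,B1,B2}; idom=B2
  B7: preds {B0,B4,B5}: {B0} ∩ {B0,B1,B4} ∩ {B0,B1,B2,B5} = {B0}; idom=B0
  B8: preds {B6,B7}: {B0,B1,B2,B6} ∩ {B0,B7} = {B0}; idom=B0

idom(B6) = B2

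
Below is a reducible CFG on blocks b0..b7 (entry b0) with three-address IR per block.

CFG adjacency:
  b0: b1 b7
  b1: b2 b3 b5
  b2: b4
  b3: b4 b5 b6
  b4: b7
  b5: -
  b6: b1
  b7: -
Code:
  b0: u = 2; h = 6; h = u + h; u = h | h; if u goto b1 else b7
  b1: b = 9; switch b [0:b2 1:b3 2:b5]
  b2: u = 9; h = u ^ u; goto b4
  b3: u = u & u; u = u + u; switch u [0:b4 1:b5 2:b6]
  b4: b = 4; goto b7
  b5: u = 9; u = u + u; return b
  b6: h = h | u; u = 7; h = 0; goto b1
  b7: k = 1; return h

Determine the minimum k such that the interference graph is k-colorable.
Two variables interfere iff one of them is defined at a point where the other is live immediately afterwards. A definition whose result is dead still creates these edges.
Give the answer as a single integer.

def/use:
  b0: {h,u} / ∅
  b1: {b} / ∅
  b2: {h,u} / ∅
  b3: {u} / {u}
  b4: {b} / ∅
  b5: {u} / {b}
  b6: {h,u} / {h,u}
  b7: {k} / {h}

Live sets:
  live b0: ∅→{h,u}
  live b1: {h,u}→{b,h,u}
  live b2: ∅→{h}
  live b3: {b,h,u}→{b,h,u}
  live b4: {h}→{h}
  live b5: {b}→∅
  live b6: {h,u}→{h,u}
  live b7: {h}→∅

Interference:
  b↔{h,u}
  h↔{b,k,u}
  k↔{h}
  u↔{b,h}

Colouring:
  clique {b,h,u} ⇒ need ≥ 3
  3-colouring: R0={h}  R1={b,k}  R2={u}
  χ = 3

Answer: 3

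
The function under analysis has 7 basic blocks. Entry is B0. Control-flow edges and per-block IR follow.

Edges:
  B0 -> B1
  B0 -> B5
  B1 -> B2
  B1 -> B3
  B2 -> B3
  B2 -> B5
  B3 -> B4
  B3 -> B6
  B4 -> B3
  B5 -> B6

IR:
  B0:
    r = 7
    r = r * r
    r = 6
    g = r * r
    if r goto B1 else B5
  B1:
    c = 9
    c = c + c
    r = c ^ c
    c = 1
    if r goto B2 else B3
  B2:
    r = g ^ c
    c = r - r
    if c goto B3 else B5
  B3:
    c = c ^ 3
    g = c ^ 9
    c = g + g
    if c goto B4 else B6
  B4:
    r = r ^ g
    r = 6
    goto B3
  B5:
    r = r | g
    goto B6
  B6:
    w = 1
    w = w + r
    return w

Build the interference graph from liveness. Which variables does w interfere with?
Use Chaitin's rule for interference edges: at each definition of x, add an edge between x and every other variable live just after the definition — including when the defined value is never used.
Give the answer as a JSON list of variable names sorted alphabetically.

Per-block:
  B0: def={g,r} ue=∅
  B1: def={c,r} ue=∅
  B2: def={c,r} ue={c,g}
  B3: def={c,g} ue={c}
  B4: def={r} ue={g,r}
  B5: def={r} ue={g,r}
  B6: def={w} ue={r}

Backward fixpoint:
  live B0: ∅→{g,r}
  live B1: {g}→{c,g,r}
  live B2: {c,g}→{c,g,r}
  live B3: {c,r}→{c,g,r}
  live B4: {c,g,r}→{c,r}
  live B5: {g,r}→{r}
  live B6: {r}→∅

Interference:
  c↔{g,r}
  g↔{c,r}
  r↔{c,g,w}
  w↔{r}

N(w) = ["r"]

Answer: ["r"]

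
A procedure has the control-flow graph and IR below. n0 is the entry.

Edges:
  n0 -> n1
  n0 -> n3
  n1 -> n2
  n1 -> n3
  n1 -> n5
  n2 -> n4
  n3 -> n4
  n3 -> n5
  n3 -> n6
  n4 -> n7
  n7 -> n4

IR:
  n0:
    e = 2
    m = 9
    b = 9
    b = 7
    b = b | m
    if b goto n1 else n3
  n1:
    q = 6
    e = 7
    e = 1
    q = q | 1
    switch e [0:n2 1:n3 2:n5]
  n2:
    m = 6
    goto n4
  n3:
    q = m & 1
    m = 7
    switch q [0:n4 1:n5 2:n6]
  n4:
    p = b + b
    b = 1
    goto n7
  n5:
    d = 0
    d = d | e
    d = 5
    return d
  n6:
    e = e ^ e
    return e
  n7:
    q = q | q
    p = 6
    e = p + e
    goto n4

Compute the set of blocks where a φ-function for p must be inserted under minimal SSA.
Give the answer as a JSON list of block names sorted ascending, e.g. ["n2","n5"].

Answer: ["n4"]

Derivation:
idom tree: n1←n0 n2←n1 n3←n0 n4←n0 n5←n0 n6←n3 n7←n4
Dom at joins:
  n3: preds {n0,n1}: {n0} ∩ {n0,n1} = {n0}; idom=n0
  n4: preds {n2,n3,n7}: {n0,n1,n2} ∩ {n0,n3} ∩ {n0,n4,n7} = {n0}; idom=n0
  n5: preds {n1,n3}: {n0,n1} ∩ {n0,n3} = {n0}; idom=n0

DF derivation:
  join n3 pred n0: · stop@n0
  join n3 pred n1: n1 stop@n0
  join n4 pred n2: n2→n1 stop@n0
  join n4 pred n3: n3 stop@n0
  join n4 pred n7: n7→n4 stop@n0
  join n5 pred n1: n1 stop@n0
  join n5 pred n3: n3 stop@n0
  n0 → ∅
  n1 → {n3,n4,n5}
  n2 → {n4}
  n3 → {n4,n5}
  n4 → {n4}
  n5 → ∅
  n6 → ∅
  n7 → {n4}

φ for p: defs {n4,n7}
  DF⁺ = {n4}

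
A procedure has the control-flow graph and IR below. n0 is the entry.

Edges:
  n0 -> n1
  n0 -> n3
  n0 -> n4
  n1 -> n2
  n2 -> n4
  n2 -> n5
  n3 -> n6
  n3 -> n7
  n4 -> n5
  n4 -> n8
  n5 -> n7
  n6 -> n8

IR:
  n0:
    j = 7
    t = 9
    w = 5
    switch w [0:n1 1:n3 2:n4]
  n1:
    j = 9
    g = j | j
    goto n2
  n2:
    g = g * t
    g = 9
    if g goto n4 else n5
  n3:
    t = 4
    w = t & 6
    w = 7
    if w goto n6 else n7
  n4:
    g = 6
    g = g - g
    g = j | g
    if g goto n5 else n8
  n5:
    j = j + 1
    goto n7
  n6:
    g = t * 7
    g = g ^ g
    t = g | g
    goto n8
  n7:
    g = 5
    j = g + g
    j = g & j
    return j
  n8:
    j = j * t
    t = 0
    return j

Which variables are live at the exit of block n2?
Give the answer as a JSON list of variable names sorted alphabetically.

Block summaries:
  n0: {j,t,w} / ∅
  n1: {g,j} / ∅
  n2: {g} / {g,t}
  n3: {t,w} / ∅
  n4: {g} / {j}
  n5: {j} / {j}
  n6: {g,t} / {t}
  n7: {g,j} / ∅
  n8: {j,t} / {j,t}

Liveness:
  n0 li=∅ lo={j,t}
  n1 li={t} lo={g,j,t}
  n2 li={g,j,t} lo={j,t}
  n3 li={j} lo={j,t}
  n4 li={j,t} lo={j,t}
  n5 li={j} lo=∅
  n6 li={j,t} lo={j,t}
  n7 li=∅ lo=∅
  n8 li={j,t} lo=∅

live-out(n2) = ["j", "t"]

Answer: ["j", "t"]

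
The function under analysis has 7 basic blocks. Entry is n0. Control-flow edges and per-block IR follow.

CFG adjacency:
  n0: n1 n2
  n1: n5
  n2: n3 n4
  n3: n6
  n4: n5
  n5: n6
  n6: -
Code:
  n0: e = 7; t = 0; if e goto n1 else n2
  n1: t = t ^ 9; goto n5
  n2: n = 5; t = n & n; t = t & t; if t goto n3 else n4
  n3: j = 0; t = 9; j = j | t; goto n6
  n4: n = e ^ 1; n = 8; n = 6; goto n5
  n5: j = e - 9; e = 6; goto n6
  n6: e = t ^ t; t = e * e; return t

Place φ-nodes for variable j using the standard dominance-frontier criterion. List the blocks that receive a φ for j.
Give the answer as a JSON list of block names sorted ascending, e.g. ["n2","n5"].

Answer: ["n6"]

Working:
idom tree: n1←n0 n2←n0 n3←n2 n4←n2 n5←n0 n6←n0
Dom at joins:
  n5: preds {n1,n4}: {n0,n1} ∩ {n0,n2,n4} = {n0}; idom=n0
  n6: preds {n3,n5}: {n0,n2,n3} ∩ {n0,n5} = {n0}; idom=n0

Frontier:
  n5←n1: walk n1 to n0
  n5←n4: walk n4→n2 to n0
  n6←n3: walk n3→n2 to n0
  n6←n5: walk n5 to n0
  DF(n0)=∅
  DF(n1)={n5}
  DF(n2)={n5,n6}
  DF(n3)={n6}
  DF(n4)={n5}
  DF(n5)={n6}
  DF(n6)=∅

φ for j: defs {n3,n5}
  DF⁺ = {n6}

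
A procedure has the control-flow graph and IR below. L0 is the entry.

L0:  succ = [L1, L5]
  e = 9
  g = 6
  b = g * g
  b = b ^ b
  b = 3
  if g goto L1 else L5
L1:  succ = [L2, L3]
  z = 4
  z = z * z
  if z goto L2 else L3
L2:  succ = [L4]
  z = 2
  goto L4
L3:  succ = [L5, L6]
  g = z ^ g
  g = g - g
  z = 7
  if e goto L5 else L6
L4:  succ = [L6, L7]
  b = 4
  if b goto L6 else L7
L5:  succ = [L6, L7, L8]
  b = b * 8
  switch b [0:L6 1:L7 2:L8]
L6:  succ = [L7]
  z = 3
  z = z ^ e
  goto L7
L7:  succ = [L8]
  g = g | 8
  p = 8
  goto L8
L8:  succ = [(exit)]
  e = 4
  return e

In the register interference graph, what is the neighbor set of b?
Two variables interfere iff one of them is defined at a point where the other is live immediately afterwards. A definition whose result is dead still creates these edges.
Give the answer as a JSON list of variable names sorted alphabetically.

Answer: ["e", "g", "z"]

Analysis:
Block summaries:
  L0: def={b,e,g} ue=∅
  L1: def={z} ue=∅
  L2: def={z} ue=∅
  L3: def={g,z} ue={e,g,z}
  L4: def={b} ue=∅
  L5: def={b} ue={b}
  L6: def={z} ue={e}
  L7: def={g,p} ue={g}
  L8: def={e} ue=∅

Live sets:
  L0 li=∅ lo={b,e,g}
  L1 li={b,e,g} lo={b,e,g,z}
  L2 li={e,g} lo={e,g}
  L3 li={b,e,g,z} lo={b,e,g}
  L4 li={e,g} lo={e,g}
  L5 li={b,e,g} lo={e,g}
  L6 li={e,g} lo={g}
  L7 li={g} lo=∅
  L8 li=∅ lo=∅

Interfere edges:
  b: {e,g,z}
  e: {b,g,z}
  g: {b,e,z}
  p: ∅
  z: {b,e,g}

N(b) = ["e", "g", "z"]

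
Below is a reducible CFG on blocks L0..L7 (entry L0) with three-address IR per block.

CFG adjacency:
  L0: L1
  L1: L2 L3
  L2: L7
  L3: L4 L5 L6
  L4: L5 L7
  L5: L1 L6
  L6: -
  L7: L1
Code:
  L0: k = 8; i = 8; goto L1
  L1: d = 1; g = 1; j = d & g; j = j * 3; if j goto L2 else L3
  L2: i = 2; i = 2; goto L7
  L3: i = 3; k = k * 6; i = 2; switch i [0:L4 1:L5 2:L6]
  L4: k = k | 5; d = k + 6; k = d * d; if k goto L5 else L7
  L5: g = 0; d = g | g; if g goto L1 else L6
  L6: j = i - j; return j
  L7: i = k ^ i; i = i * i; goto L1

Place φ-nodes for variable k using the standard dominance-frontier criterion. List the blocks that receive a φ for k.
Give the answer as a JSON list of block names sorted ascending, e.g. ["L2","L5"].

idom tree: L1←L0 L2←L1 L3←L1 L4←L3 L5←L3 L6←L3 L7←L1
Dom at joins:
  L1: preds {L0,L5,L7}: {L0} ∩ {L0,L1,L3,L5} ∩ {L0,L1,L7} = {L0}; idom=L0
  L5: preds {L3,L4}: {L0,L1,L3} ∩ {L0,L1,L3,L4} = {L0,L1,L3}; idom=L3
  L6: preds {L3,L5}: {L0,L1,L3} ∩ {L0,L1,L3,L5} = {L0,L1,L3}; idom=L3
  L7: preds {L2,L4}: {L0,L1,L2} ∩ {L0,L1,L3,L4} = {L0,L1}; idom=L1

DF walk-up:
  join L1 pred L0: · stop@L0
  join L1 pred L5: L5→L3→L1 stop@L0
  join L1 pred L7: L7→L1 stop@L0
  join L5 pred L3: · stop@L3
  join L5 pred L4: L4 stop@L3
  join L6 pred L3: · stop@L3
  join L6 pred L5: L5 stop@L3
  join L7 pred L2: L2 stop@L1
  join L7 pred L4: L4→L3 stop@L1
  L0: DF=∅
  L1: DF={L1}
  L2: DF={L7}
  L3: DF={L1,L7}
  L4: DF={L5,L7}
  L5: DF={L1,L6}
  L6: DF=∅
  L7: DF={L1}

φ for k: defs {L0,L3,L4}
  DF⁺ = {L1,L5,L6,L7}

Answer: ["L1", "L5", "L6", "L7"]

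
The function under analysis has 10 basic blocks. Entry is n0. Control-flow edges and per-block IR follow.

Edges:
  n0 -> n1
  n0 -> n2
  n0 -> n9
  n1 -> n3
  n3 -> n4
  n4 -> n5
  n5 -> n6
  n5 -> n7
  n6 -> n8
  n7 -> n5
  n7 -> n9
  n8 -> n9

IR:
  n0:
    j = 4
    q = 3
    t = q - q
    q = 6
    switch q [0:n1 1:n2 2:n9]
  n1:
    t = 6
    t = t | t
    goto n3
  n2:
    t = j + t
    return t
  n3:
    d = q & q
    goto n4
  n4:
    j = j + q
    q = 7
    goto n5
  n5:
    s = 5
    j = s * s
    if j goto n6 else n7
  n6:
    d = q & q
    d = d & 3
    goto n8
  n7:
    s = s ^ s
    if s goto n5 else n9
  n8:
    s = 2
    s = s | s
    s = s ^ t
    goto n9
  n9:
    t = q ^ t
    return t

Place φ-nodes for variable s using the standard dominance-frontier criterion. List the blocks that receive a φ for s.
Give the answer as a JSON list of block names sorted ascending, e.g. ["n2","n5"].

Answer: ["n5", "n9"]

Analysis:
idom tree: n1←n0 n2←n0 n3←n1 n4←n3 n5←n4 n6←n5 n7←n5 n8←n6 n9←n0
Dom∩ at merges:
  n5: preds {n4,n7}: {n0,n1,n3,n4} ∩ {n0,n1,n3,n4,n5,n7} = {n0,n1,n3,n4}; idom=n4
  n9: preds {n0,n7,n8}: {n0} ∩ {n0,n1,n3,n4,n5,n7} ∩ {n0,n1,n3,n4,n5,n6,n8} = {n0}; idom=n0

Frontier:
  join n5 pred n4: · stop@n4
  join n5 pred n7: n7→n5 stop@n4
  join n9 pred n0: · stop@n0
  join n9 pred n7: n7→n5→n4→n3→n1 stop@n0
  join n9 pred n8: n8→n6→n5→n4→n3→n1 stop@n0
  n0: DF=∅
  n1: DF={n9}
  n2: DF=∅
  n3: DF={n9}
  n4: DF={n9}
  n5: DF={n5,n9}
  n6: DF={n9}
  n7: DF={n5,n9}
  n8: DF={n9}
  n9: DF=∅

φ for s: defs {n5,n7,n8}
  DF⁺ = {n5,n9}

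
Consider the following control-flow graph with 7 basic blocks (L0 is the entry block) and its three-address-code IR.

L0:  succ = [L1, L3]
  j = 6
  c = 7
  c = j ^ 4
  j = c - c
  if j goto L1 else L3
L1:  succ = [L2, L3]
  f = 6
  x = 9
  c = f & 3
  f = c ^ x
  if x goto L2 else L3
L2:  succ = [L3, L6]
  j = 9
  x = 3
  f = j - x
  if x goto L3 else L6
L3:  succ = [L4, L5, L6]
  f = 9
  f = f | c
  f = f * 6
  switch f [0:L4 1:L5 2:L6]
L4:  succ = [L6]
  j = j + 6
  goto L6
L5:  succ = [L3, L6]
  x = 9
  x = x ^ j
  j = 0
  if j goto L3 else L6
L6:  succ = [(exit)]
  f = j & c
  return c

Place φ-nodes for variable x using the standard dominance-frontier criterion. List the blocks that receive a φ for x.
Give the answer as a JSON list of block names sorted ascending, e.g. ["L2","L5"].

Answer: ["L3", "L6"]

Analysis:
idom tree: L1←L0 L2←L1 L3←L0 L4←L3 L5←L3 L6←L0
Join-block Dom:
  L3: preds {L0,L1,L2,L5}: {L0} ∩ {L0,L1} ∩ {L0,L1,L2} ∩ {L0,L3,L5} = {L0}; idom=L0
  L6: preds {L2,L3,L4,L5}: {L0,L1,L2} ∩ {L0,L3} ∩ {L0,L3,L4} ∩ {L0,L3,L5} = {L0}; idom=L0

DF walk-up:
  L3←L0: walk · to L0
  L3←L1: walk L1 to L0
  L3←L2: walk L2→L1 to L0
  L3←L5: walk L5→L3 to L0
  L6←L2: walk L2→L1 to L0
  L6←L3: walk L3 to L0
  L6←L4: walk L4→L3 to L0
  L6←L5: walk L5→L3 to L0
  DF(L0)=∅
  DF(L1)={L3,L6}
  DF(L2)={L3,L6}
  DF(L3)={L3,L6}
  DF(L4)={L6}
  DF(L5)={L3,L6}
  DF(L6)=∅

φ for x: defs {L1,L2,L5}
  DF⁺ = {L3,L6}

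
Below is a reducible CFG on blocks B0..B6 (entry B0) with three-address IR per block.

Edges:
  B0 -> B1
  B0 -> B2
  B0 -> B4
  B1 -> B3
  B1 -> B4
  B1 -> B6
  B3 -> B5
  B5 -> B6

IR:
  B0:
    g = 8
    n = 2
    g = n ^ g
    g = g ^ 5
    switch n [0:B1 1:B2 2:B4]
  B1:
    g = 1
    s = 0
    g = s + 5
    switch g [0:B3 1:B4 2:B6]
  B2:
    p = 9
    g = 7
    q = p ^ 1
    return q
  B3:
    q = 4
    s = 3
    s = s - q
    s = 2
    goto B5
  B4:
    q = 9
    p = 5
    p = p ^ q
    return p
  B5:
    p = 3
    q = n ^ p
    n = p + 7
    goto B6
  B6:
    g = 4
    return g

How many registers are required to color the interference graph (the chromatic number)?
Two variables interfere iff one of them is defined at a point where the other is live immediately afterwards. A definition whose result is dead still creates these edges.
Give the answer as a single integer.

def/use:
  B0 def {g,n} use ∅
  B1 def {g,s} use ∅
  B2 def {g,p,q} use ∅
  B3 def {q,s} use ∅
  B4 def {p,q} use ∅
  B5 def {n,p,q} use {n}
  B6 def {g} use ∅

Live sets:
  live B0: ∅→{n}
  live B1: {n}→{n}
  live B2: ∅→∅
  live B3: {n}→{n}
  live B4: ∅→∅
  live B5: {n}→∅
  live B6: ∅→∅

Interference:
  g: {n,p}
  n: {g,p,q,s}
  p: {g,n,q}
  q: {n,p,s}
  s: {n,q}

Registers:
  {g,n,p} pairwise interfere (3-clique) ⇒ χ ≥ 3
  assign g→r2 n→r0 p→r1 q→r2 s→r1 — no edge inside a register ⇒ χ ≤ 3
  χ = 3

Answer: 3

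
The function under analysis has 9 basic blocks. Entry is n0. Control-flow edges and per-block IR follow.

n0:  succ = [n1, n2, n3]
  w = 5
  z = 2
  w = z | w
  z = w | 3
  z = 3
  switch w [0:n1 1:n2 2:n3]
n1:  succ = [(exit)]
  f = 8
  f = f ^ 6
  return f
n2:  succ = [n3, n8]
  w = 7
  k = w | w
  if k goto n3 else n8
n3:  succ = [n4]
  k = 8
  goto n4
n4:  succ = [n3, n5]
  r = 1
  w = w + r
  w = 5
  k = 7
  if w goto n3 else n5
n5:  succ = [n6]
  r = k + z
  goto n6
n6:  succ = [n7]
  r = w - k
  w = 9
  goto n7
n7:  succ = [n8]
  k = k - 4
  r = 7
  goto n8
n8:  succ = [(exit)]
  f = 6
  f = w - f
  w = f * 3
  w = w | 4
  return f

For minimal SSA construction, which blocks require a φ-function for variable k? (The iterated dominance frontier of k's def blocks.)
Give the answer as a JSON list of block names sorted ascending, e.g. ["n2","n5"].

Answer: ["n3", "n8"]

Analysis:
idom tree: n1←n0 n2←n0 n3←n0 n4←n3 n5←n4 n6←n5 n7←n6 n8←n0
Dom∩ at merges:
  n3: preds {n0,n2,n4}: {n0} ∩ {n0,n2} ∩ {n0,n3,n4} = {n0}; idom=n0
  n8: preds {n2,n7}: {n0,n2} ∩ {n0,n3,n4,n5,n6,n7} = {n0}; idom=n0

DF derivation:
  n3←n0: walk · to n0
  n3←n2: walk n2 to n0
  n3←n4: walk n4→n3 to n0
  n8←n2: walk n2 to n0
  n8←n7: walk n7→n6→n5→n4→n3 to n0
  DF(n0)=∅
  DF(n1)=∅
  DF(n2)={n3,n8}
  DF(n3)={n3,n8}
  DF(n4)={n3,n8}
  DF(n5)={n8}
  DF(n6)={n8}
  DF(n7)={n8}
  DF(n8)=∅

φ for k: defs {n2,n3,n4,n7}
  DF⁺ = {n3,n8}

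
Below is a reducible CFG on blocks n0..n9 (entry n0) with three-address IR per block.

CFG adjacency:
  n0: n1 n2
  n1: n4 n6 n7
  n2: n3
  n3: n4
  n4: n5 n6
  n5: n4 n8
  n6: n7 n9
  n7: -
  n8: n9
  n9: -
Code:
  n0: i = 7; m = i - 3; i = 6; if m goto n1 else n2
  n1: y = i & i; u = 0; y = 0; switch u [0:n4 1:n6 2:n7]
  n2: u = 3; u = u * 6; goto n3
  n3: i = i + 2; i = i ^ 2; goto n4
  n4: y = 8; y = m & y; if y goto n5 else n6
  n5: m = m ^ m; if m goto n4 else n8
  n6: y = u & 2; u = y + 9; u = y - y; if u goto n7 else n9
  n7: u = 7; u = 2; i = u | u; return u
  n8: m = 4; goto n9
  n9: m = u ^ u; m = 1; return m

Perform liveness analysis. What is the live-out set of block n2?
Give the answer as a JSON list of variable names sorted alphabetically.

Answer: ["i", "m", "u"]

Analysis:
def/use:
  n0: {i,m} / ∅
  n1: {u,y} / {i}
  n2: {u} / ∅
  n3: {i} / {i}
  n4: {y} / {m}
  n5: {m} / {m}
  n6: {u,y} / {u}
  n7: {i,u} / ∅
  n8: {m} / ∅
  n9: {m} / {u}

Live sets:
  n0: in=∅ out={i,m}
  n1: in={i,m} out={m,u}
  n2: in={i,m} out={i,m,u}
  n3: in={i,m,u} out={m,u}
  n4: in={m,u} out={m,u}
  n5: in={m,u} out={m,u}
  n6: in={u} out={u}
  n7: in=∅ out=∅
  n8: in={u} out={u}
  n9: in={u} out=∅

live-out(n2) = ["i", "m", "u"]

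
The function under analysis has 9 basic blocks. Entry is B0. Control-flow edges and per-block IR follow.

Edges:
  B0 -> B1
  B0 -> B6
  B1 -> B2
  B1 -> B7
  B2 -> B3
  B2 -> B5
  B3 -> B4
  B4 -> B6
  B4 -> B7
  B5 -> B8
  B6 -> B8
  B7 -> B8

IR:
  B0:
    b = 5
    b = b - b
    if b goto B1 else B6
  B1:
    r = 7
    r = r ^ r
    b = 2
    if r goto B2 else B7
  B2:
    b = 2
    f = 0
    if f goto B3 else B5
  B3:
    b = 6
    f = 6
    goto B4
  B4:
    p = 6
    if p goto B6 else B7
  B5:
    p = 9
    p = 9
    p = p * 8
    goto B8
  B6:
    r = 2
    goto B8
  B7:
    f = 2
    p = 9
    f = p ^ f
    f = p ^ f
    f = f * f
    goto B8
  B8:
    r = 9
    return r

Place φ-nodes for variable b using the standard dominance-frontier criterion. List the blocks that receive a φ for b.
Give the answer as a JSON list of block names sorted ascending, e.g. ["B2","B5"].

Answer: ["B6", "B7", "B8"]

Working:
idom tree: B1←B0 B2←B1 B3←B2 B4←B3 B5←B2 B6←B0 B7←B1 B8←B0
Dom at joins:
  B6: preds {B0,B4}: {B0} ∩ {B0,B1,B2,B3,B4} = {B0}; idom=B0
  B7: preds {B1,B4}: {B0,B1} ∩ {B0,B1,B2,B3,B4} = {B0,B1}; idom=B1
  B8: preds {B5,B6,B7}: {B0,B1,B2,B5} ∩ {B0,B6} ∩ {B0,B1,B7} = {B0}; idom=B0

DF walk-up:
  B6←B0: walk · to B0
  B6←B4: walk B4→B3→B2→B1 to B0
  B7←B1: walk · to B1
  B7←B4: walk B4→B3→B2 to B1
  B8←B5: walk B5→B2→B1 to B0
  B8←B6: walk B6 to B0
  B8←B7: walk B7→B1 to B0
  B0: DF=∅
  B1: DF={B6,B8}
  B2: DF={B6,B7,B8}
  B3: DF={B6,B7}
  B4: DF={B6,B7}
  B5: DF={B8}
  B6: DF={B8}
  B7: DF={B8}
  B8: DF=∅

φ for b: defs {B0,B1,B2,B3}
  DF⁺ = {B6,B7,B8}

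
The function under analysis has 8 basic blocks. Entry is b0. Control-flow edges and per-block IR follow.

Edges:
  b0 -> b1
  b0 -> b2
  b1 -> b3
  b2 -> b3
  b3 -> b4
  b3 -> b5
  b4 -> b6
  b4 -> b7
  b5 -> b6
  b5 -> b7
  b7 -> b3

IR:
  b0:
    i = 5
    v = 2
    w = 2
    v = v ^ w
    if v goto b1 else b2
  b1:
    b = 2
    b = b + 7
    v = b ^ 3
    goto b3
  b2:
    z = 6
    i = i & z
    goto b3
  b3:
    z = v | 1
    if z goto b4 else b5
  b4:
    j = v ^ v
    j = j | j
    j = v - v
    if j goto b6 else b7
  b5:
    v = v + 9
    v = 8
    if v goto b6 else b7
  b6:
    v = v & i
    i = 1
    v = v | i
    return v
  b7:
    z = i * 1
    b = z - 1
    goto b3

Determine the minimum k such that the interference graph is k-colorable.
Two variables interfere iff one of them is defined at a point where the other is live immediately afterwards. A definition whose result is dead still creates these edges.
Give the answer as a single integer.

Block summaries:
  b0 def {i,v,w} use ∅
  b1 def {b,v} use ∅
  b2 def {i,z} use {i}
  b3 def {z} use {v}
  b4 def {j} use {v}
  b5 def {v} use {v}
  b6 def {i,v} use {i,v}
  b7 def {b,z} use {i}

Liveness:
  b0: in=∅ out={i,v}
  b1: in={i} out={i,v}
  b2: in={i,v} out={i,v}
  b3: in={i,v} out={i,v}
  b4: in={i,v} out={i,v}
  b5: in={i,v} out={i,v}
  b6: in={i,v} out=∅
  b7: in={i,v} out={i,v}

Interference:
  b — {i,v}
  i — {b,j,v,w,z}
  j — {i,v}
  v — {b,i,j,w,z}
  w — {i,v}
  z — {i,v}

Chromatic number:
  {b,i,v} pairwise interfere (3-clique) ⇒ χ ≥ 3
  assign b→r2 i→r0 j→r2 v→r1 w→r2 z→r2 — no edge inside a register ⇒ χ ≤ 3
  χ = 3

Answer: 3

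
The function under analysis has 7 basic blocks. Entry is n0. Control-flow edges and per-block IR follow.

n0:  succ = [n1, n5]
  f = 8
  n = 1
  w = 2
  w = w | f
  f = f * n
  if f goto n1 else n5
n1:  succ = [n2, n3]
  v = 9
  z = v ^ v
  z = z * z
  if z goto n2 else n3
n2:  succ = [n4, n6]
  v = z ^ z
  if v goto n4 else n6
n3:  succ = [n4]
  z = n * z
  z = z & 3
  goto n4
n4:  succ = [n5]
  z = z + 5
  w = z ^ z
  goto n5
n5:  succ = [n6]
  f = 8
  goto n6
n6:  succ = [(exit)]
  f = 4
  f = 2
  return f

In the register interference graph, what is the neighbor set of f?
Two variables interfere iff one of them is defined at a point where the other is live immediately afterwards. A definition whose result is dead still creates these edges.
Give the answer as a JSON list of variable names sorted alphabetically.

Answer: ["n", "w"]

Derivation:
Per-block:
  n0: {f,n,w} / ∅
  n1: {v,z} / ∅
  n2: {v} / {z}
  n3: {z} / {n,z}
  n4: {w,z} / {z}
  n5: {f} / ∅
  n6: {f} / ∅

Backward fixpoint:
  live n0: ∅→{n}
  live n1: {n}→{n,z}
  live n2: {z}→{z}
  live n3: {n,z}→{z}
  live n4: {z}→∅
  live n5: ∅→∅
  live n6: ∅→∅

Interfere edges:
  f: {n,w}
  n: {f,v,w,z}
  v: {n,z}
  w: {f,n}
  z: {n,v}

N(f) = ["n", "w"]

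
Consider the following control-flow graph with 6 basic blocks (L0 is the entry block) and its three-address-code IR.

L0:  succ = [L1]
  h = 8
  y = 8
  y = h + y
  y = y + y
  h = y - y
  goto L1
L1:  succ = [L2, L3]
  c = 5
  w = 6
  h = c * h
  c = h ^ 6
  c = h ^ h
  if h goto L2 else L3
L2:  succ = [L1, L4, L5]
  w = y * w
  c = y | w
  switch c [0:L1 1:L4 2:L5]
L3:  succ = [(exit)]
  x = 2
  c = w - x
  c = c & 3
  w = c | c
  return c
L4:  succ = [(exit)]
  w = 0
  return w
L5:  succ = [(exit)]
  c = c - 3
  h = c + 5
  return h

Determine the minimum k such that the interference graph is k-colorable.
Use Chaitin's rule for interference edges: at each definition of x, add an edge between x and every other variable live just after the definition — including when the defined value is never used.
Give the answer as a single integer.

Per-block:
  L0 def {h,y} use ∅
  L1 def {c,h,w} use {h}
  L2 def {c,w} use {w,y}
  L3 def {c,w,x} use {w}
  L4 def {w} use ∅
  L5 def {c,h} use {c}

Liveness:
  L0 li=∅ lo={h,y}
  L1 li={h,y} lo={h,w,y}
  L2 li={h,w,y} lo={c,h,y}
  L3 li={w} lo=∅
  L4 li=∅ lo=∅
  L5 li={c} lo=∅

Interfere edges:
  c: {h,w,y}
  h: {c,w,y}
  w: {c,h,x,y}
  x: {w}
  y: {c,h,w}

Registers:
  clique {c,h,w,y} ⇒ need ≥ 4
  assign c→c1 h→c2 w→c0 x→c1 y→c3 — no edge inside a register ⇒ χ ≤ 4
  χ = 4

Answer: 4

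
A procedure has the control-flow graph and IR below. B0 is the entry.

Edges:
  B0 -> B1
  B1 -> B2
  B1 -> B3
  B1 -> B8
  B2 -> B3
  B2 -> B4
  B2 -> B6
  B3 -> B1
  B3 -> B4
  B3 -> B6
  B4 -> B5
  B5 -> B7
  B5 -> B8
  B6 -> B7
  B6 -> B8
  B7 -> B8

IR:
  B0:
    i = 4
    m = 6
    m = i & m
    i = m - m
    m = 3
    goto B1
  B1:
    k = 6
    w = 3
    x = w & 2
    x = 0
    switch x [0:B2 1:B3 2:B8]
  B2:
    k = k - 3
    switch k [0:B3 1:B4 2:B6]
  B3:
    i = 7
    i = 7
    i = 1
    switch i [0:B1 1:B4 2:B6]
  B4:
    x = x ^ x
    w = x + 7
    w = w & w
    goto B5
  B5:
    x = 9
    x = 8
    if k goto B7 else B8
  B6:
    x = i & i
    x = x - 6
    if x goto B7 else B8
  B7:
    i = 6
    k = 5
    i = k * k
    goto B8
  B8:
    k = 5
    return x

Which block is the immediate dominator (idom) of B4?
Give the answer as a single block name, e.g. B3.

Answer: B1

Analysis:
idom tree: B1←B0 B2←B1 B3←B1 B4←B1 B5←B4 B6←B1 B7←B1 B8←B1
Join-block Dom:
  B1: preds {B0,B3}: {B0} ∩ {B0,B1,B3} = {B0}; idom=B0
  B3: preds {B1,B2}: {B0,B1} ∩ {B0,B1,B2} = {B0,B1}; idom=B1
  B4: preds {B2,B3}: {B0,B1,B2} ∩ {B0,B1,B3} = {B0,B1}; idom=B1
  B6: preds {B2,B3}: {B0,B1,B2} ∩ {B0,B1,B3} = {B0,B1}; idom=B1
  B7: preds {B5,B6}: {B0,B1,B4,B5} ∩ {B0,B1,B6} = {B0,B1}; idom=B1
  B8: preds {B1,B5,B6,B7}: {B0,B1} ∩ {B0,B1,B4,B5} ∩ {B0,B1,B6} ∩ {B0,B1,B7} = {B0,B1}; idom=B1

idom(B4) = B1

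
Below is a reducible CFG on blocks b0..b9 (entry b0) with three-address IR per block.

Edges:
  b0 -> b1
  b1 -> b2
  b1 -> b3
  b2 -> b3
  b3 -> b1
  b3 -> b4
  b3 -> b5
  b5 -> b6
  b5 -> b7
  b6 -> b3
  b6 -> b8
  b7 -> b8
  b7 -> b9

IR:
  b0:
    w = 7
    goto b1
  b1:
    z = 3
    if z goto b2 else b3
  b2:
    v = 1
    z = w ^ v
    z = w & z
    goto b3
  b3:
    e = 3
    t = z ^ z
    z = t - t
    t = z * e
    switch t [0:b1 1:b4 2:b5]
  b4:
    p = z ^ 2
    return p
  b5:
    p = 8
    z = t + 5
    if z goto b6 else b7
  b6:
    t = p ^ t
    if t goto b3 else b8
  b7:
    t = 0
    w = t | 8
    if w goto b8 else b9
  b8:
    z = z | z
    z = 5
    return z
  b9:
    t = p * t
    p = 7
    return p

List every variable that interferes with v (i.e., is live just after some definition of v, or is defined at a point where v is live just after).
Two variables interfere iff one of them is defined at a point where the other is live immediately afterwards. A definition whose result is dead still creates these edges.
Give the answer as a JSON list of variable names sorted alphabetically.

Answer: ["w"]

Working:
Block summaries:
  b0: {w} / ∅
  b1: {z} / ∅
  b2: {v,z} / {w}
  b3: {e,t,z} / {z}
  b4: {p} / {z}
  b5: {p,z} / {t}
  b6: {t} / {p,t}
  b7: {t,w} / ∅
  b8: {z} / {z}
  b9: {p,t} / {p,t}

Backward fixpoint:
  b0 li=∅ lo={w}
  b1 li={w} lo={w,z}
  b2 li={w} lo={w,z}
  b3 li={w,z} lo={t,w,z}
  b4 li={z} lo=∅
  b5 li={t,w} lo={p,t,w,z}
  b6 li={p,t,w,z} lo={w,z}
  b7 li={p,z} lo={p,t,z}
  b8 li={z} lo=∅
  b9 li={p,t} lo=∅

Conflict graph:
  e: {t,w,z}
  p: {t,w,z}
  t: {e,p,w,z}
  v: {w}
  w: {e,p,t,v,z}
  z: {e,p,t,w}

N(v) = ["w"]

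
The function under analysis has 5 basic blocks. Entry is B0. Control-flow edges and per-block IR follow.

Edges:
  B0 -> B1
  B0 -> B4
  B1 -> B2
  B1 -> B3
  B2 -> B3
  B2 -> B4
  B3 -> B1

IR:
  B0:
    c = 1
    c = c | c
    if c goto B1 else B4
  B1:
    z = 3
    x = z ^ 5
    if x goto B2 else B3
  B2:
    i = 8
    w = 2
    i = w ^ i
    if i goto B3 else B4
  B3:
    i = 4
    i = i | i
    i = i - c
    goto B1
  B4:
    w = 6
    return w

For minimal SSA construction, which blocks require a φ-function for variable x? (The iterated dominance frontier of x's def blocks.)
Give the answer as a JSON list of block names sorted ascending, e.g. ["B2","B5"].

idom tree: B1←B0 B2←B1 B3←B1 B4←B0
Dom∩ at merges:
  B1: preds {B0,B3}: {B0} ∩ {B0,B1,B3} = {B0}; idom=B0
  B3: preds {B1,B2}: {B0,B1} ∩ {B0,B1,B2} = {B0,B1}; idom=B1
  B4: preds {B0,B2}: {B0} ∩ {B0,B1,B2} = {B0}; idom=B0

DF derivation:
  join B1 pred B0: · stop@B0
  join B1 pred B3: B3→B1 stop@B0
  join B3 pred B1: · stop@B1
  join B3 pred B2: B2 stop@B1
  join B4 pred B0: · stop@B0
  join B4 pred B2: B2→B1 stop@B0
  B0 → ∅
  B1 → {B1,B4}
  B2 → {B3,B4}
  B3 → {B1}
  B4 → ∅

φ for x: defs {B1}
  DF⁺ = {B1,B4}

Answer: ["B1", "B4"]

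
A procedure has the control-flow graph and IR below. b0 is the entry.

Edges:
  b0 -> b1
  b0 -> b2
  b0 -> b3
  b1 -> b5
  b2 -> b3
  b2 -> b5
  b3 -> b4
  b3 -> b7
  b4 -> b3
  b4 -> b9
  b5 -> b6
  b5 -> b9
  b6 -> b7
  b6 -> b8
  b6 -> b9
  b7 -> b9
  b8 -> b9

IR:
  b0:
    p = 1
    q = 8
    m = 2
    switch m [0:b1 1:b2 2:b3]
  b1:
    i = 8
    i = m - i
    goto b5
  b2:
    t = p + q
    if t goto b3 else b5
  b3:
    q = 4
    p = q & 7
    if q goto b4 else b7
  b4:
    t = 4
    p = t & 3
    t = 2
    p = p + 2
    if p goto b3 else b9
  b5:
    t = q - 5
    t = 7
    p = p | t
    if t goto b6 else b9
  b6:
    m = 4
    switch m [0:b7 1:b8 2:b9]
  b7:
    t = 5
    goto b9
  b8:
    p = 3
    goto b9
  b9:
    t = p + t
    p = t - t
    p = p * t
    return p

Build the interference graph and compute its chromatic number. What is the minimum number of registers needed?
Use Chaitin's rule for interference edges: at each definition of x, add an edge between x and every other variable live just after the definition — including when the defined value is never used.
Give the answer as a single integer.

Answer: 4

Derivation:
Block summaries:
  b0: def={m,p,q} ue=∅
  b1: def={i} ue={m}
  b2: def={t} ue={p,q}
  b3: def={p,q} ue=∅
  b4: def={p,t} ue=∅
  b5: def={p,t} ue={p,q}
  b6: def={m} ue=∅
  b7: def={t} ue=∅
  b8: def={p} ue=∅
  b9: def={p,t} ue={p,t}

Live sets:
  b0 li=∅ lo={m,p,q}
  b1 li={m,p,q} lo={p,q}
  b2 li={p,q} lo={p,q}
  b3 li=∅ lo={p}
  b4 li=∅ lo={p,t}
  b5 li={p,q} lo={p,t}
  b6 li={p,t} lo={p,t}
  b7 li={p} lo={p,t}
  b8 li={t} lo={p,t}
  b9 li={p,t} lo=∅

Interfere edges:
  i: {m,p,q}
  m: {i,p,q,t}
  p: {i,m,q,t}
  q: {i,m,p,t}
  t: {m,p,q}

Registers:
  clique {i,m,p,q} ⇒ need ≥ 4
  4-colouring: R0={m}  R1={p}  R2={q}  R3={i,t}
  χ = 4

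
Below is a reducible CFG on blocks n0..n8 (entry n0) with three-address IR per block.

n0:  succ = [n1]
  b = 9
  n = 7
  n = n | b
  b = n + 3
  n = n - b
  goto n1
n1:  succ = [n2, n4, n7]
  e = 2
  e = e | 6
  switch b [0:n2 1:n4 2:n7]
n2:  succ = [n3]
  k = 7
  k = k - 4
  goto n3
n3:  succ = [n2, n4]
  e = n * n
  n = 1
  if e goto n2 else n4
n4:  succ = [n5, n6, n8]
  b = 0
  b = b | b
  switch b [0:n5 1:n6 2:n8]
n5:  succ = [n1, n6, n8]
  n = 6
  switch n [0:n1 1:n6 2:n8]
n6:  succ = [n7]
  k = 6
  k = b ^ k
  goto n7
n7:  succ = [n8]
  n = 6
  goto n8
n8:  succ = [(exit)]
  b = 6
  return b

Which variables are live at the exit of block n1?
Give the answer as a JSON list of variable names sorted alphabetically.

Block summaries:
  n0: {b,n} / ∅
  n1: {e} / {b}
  n2: {k} / ∅
  n3: {e,n} / {n}
  n4: {b} / ∅
  n5: {n} / ∅
  n6: {k} / {b}
  n7: {n} / ∅
  n8: {b} / ∅

Live sets:
  n0: in=∅ out={b,n}
  n1: in={b,n} out={n}
  n2: in={n} out={n}
  n3: in={n} out={n}
  n4: in=∅ out={b}
  n5: in={b} out={b,n}
  n6: in={b} out=∅
  n7: in=∅ out=∅
  n8: in=∅ out=∅

live-out(n1) = ["n"]

Answer: ["n"]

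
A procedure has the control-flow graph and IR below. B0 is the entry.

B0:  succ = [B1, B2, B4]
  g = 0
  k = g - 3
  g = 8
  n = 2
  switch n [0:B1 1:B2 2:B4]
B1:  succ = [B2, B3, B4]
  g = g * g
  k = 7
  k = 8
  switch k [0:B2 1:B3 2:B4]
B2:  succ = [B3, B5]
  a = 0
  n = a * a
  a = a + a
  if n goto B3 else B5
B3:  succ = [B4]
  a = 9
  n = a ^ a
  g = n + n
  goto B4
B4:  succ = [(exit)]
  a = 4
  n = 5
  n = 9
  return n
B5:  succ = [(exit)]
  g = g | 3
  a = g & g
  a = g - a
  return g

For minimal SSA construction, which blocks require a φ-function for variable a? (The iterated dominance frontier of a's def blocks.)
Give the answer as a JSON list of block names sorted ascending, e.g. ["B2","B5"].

Answer: ["B3", "B4"]

Working:
idom tree: B1←B0 B2←B0 B3←B0 B4←B0 B5←B2
Dom at joins:
  B2: preds {B0,B1}: {B0} ∩ {B0,B1} = {B0}; idom=B0
  B3: preds {B1,B2}: {B0,B1} ∩ {B0,B2} = {B0}; idom=B0
  B4: preds {B0,B1,B3}: {B0} ∩ {B0,B1} ∩ {B0,B3} = {B0}; idom=B0

DF derivation:
  join B2 pred B0: · stop@B0
  join B2 pred B1: B1 stop@B0
  join B3 pred B1: B1 stop@B0
  join B3 pred B2: B2 stop@B0
  join B4 pred B0: · stop@B0
  join B4 pred B1: B1 stop@B0
  join B4 pred B3: B3 stop@B0
  DF(B0)=∅
  DF(B1)={B2,B3,B4}
  DF(B2)={B3}
  DF(B3)={B4}
  DF(B4)=∅
  DF(B5)=∅

φ for a: defs {B2,B3,B4,B5}
  DF⁺ = {B3,B4}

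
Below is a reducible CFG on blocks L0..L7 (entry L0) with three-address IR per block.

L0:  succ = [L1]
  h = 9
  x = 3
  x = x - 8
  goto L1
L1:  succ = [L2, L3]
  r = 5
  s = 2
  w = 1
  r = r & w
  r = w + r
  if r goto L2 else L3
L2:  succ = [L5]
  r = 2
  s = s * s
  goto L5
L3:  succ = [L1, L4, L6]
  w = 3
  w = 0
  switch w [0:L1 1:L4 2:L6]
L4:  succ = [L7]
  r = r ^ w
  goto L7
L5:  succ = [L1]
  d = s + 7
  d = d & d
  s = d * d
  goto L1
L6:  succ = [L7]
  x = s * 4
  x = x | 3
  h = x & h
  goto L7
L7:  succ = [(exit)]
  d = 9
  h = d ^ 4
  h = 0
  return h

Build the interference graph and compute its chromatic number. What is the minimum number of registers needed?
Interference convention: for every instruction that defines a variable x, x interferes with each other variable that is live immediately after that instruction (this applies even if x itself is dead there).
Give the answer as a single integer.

Block summaries:
  L0: def={h,x} ue=∅
  L1: def={r,s,w} ue=∅
  L2: def={r,s} ue={s}
  L3: def={w} ue=∅
  L4: def={r} ue={r,w}
  L5: def={d,s} ue={s}
  L6: def={h,x} ue={h,s}
  L7: def={d,h} ue=∅

Liveness:
  L0 li=∅ lo={h}
  L1 li={h} lo={h,r,s}
  L2 li={h,s} lo={h,s}
  L3 li={h,r,s} lo={h,r,s,w}
  L4 li={r,w} lo=∅
  L5 li={h,s} lo={h}
  L6 li={h,s} lo=∅
  L7 li=∅ lo=∅

Interference:
  d↔{h}
  h↔{d,r,s,w,x}
  r↔{h,s,w}
  s↔{h,r,w}
  w↔{h,r,s}
  x↔{h}

Chromatic number:
  lower bound: {h,r,s,w} mutually conflict ⇒ χ ≥ 4
  assign d→R1 h→R0 r→R1 s→R2 w→R3 x→R1 — no edge inside a register ⇒ χ ≤ 4
  χ = 4

Answer: 4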